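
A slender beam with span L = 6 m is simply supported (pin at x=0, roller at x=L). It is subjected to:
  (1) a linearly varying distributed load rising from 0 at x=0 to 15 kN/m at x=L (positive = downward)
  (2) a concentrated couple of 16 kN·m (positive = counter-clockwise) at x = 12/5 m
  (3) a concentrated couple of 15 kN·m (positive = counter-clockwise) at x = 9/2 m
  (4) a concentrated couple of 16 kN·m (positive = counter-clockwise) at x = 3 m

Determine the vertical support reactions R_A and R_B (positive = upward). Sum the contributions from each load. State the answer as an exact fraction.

Load 1 — triangular load w₀=15 kN/m (0→w₀ over full span):
  R_A = w₀L/6 = 15·6/6 = 15 kN
  R_B = w₀L/3 = 15·6/3 = 30 kN
Load 2 — applied couple M₀=16 kN·m at a=12/5 m (b=L-a=18/5):
  R_A = M₀/L = 16/6 = 8/3 kN
  R_B = -M₀/L = -16/6 = -8/3 kN
Load 3 — applied couple M₀=15 kN·m at a=9/2 m (b=L-a=3/2):
  R_A = M₀/L = 15/6 = 5/2 kN
  R_B = -M₀/L = -15/6 = -5/2 kN
Load 4 — applied couple M₀=16 kN·m at a=3 m (b=L-a=3):
  R_A = M₀/L = 16/6 = 8/3 kN
  R_B = -M₀/L = -16/6 = -8/3 kN
Superposition: R_A = 137/6 kN, R_B = 133/6 kN

R_A = 137/6 kN, R_B = 133/6 kN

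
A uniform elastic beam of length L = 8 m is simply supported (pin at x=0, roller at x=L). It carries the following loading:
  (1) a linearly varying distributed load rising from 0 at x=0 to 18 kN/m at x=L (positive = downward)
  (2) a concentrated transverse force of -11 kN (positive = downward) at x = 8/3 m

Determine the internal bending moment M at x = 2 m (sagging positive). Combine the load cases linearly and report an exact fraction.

M(2) = 91/3 kN·m

Load 1 — triangular load w₀=18 kN/m (0→w₀ over full span):
  M_1 = w₀Lx/6 - w₀x³/(6L) = 18·8·2/6 - 18·2³/(6·8) = 45 kN·m
Load 2 — point force P=-11 kN at a=8/3 m (b=L-a=16/3):
  M_2 = Pbx/L  [x≤a] = (-11)·(16/3)·2/8 = -44/3 kN·m
Superposition: M = Σ M_i = 91/3 kN·m ≈ 30.333333 kN·m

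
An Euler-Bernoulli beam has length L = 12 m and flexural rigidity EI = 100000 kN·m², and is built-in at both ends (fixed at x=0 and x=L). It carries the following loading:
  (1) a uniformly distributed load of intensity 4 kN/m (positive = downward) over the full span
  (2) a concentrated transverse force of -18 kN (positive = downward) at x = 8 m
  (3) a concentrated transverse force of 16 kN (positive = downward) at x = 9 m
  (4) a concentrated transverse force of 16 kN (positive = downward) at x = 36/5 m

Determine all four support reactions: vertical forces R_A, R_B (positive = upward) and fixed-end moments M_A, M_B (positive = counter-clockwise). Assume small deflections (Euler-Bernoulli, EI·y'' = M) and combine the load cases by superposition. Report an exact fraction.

Load 1 — uniform load w=4 kN/m over full span:
  R_A = wL/2 = 4·12/2 = 24 kN
  M_A = wL²/12 = 4·12²/12 = 48 kN·m
  R_B = wL/2 = 4·12/2 = 24 kN
  M_B = -wL²/12 = -4·12²/12 = -48 kN·m
Load 2 — point force P=-18 kN at a=8 m (b=L-a=4):
  R_A = Pb²(3a+b)/L³ = (-18)·4²·(3·8+4)/12³ = -14/3 kN
  M_A = Pab²/L² = (-18)·8·4²/12² = -16 kN·m
  R_B = Pa²(a+3b)/L³ = (-18)·8²·(8+3·4)/12³ = -40/3 kN
  M_B = -Pa²b/L² = -(-18)·8²·4/12² = 32 kN·m
Load 3 — point force P=16 kN at a=9 m (b=L-a=3):
  R_A = Pb²(3a+b)/L³ = 16·3²·(3·9+3)/12³ = 5/2 kN
  M_A = Pab²/L² = 16·9·3²/12² = 9 kN·m
  R_B = Pa²(a+3b)/L³ = 16·9²·(9+3·3)/12³ = 27/2 kN
  M_B = -Pa²b/L² = -16·9²·3/12² = -27 kN·m
Load 4 — point force P=16 kN at a=36/5 m (b=L-a=24/5):
  R_A = Pb²(3a+b)/L³ = 16·(24/5)²·(3·(36/5)+(24/5))/12³ = 704/125 kN
  M_A = Pab²/L² = 16·(36/5)·(24/5)²/12² = 2304/125 kN·m
  R_B = Pa²(a+3b)/L³ = 16·(36/5)²·((36/5)+3·(24/5))/12³ = 1296/125 kN
  M_B = -Pa²b/L² = -16·(36/5)²·(24/5)/12² = -3456/125 kN·m
Superposition: R_A = 20599/750 kN, M_A = 7429/125 kN·m, R_B = 25901/750 kN, M_B = -8831/125 kN·m

R_A = 20599/750 kN, M_A = 7429/125 kN·m, R_B = 25901/750 kN, M_B = -8831/125 kN·m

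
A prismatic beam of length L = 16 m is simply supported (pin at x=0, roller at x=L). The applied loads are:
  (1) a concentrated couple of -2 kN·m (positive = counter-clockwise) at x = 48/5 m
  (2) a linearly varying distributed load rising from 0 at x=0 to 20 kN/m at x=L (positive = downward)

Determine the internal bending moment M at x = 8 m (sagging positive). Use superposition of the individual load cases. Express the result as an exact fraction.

Load 1 — applied couple M₀=-2 kN·m at a=48/5 m (b=L-a=32/5):
  M_1 = M₀x/L  [x≤a] = (-2)·8/16 = -1 kN·m
Load 2 — triangular load w₀=20 kN/m (0→w₀ over full span):
  M_2 = w₀Lx/6 - w₀x³/(6L) = 20·16·8/6 - 20·8³/(6·16) = 320 kN·m
Superposition: M = Σ M_i = 319 kN·m ≈ 319.000000 kN·m

M(8) = 319 kN·m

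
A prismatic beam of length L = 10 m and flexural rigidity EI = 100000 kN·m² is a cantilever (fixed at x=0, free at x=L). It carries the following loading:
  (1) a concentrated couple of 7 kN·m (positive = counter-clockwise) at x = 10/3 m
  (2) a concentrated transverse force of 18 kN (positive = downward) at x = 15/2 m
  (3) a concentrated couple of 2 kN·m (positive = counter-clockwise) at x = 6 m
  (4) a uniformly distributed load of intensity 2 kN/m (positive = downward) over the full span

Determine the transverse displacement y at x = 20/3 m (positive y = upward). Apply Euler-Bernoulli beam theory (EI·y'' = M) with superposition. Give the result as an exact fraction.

Load 1 — applied couple M₀=7 kN·m at a=10/3 m (b=L-a=20/3):
  y_1 = M₀a(2x-a)/(2EI)  [x>a] = 7·(10/3)·(2·(20/3)-(10/3))/(2·100000) = 7/6000 m
Load 2 — point force P=18 kN at a=15/2 m (b=L-a=5/2):
  y_2 = -Px²(3a-x)/(6EI)  [x≤a] = -18·(20/3)²·(3·(15/2)-(20/3))/(6·100000) = -19/900 m
Load 3 — applied couple M₀=2 kN·m at a=6 m (b=L-a=4):
  y_3 = M₀a(2x-a)/(2EI)  [x>a] = 2·6·(2·(20/3)-6)/(2·100000) = 11/25000 m
Load 4 — uniform load w=2 kN/m over full span:
  y_4 = -wx²(x²-4Lx+6L²)/(24EI) = -2·(20/3)²·((20/3)²-4·10·(20/3)+6·10²)/(24·100000) = -17/1215 m
Superposition: y = Σ y_i = -406979/12150000 m ≈ -0.033496 m

y(20/3) = -406979/12150000 m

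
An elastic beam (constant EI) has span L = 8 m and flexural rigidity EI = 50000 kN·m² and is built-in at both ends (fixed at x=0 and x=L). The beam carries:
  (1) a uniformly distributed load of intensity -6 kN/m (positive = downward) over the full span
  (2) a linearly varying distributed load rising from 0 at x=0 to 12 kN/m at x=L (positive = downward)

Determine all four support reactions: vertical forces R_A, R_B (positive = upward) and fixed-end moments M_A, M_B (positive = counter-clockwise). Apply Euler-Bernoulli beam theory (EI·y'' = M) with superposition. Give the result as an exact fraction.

Load 1 — uniform load w=-6 kN/m over full span:
  R_A = wL/2 = (-6)·8/2 = -24 kN
  M_A = wL²/12 = (-6)·8²/12 = -32 kN·m
  R_B = wL/2 = (-6)·8/2 = -24 kN
  M_B = -wL²/12 = -(-6)·8²/12 = 32 kN·m
Load 2 — triangular load w₀=12 kN/m (0→w₀ over full span):
  R_A = 3w₀L/20 = 3·12·8/20 = 72/5 kN
  M_A = w₀L²/30 = 12·8²/30 = 128/5 kN·m
  R_B = 7w₀L/20 = 7·12·8/20 = 168/5 kN
  M_B = -w₀L²/20 = -12·8²/20 = -192/5 kN·m
Superposition: R_A = -48/5 kN, M_A = -32/5 kN·m, R_B = 48/5 kN, M_B = -32/5 kN·m

R_A = -48/5 kN, M_A = -32/5 kN·m, R_B = 48/5 kN, M_B = -32/5 kN·m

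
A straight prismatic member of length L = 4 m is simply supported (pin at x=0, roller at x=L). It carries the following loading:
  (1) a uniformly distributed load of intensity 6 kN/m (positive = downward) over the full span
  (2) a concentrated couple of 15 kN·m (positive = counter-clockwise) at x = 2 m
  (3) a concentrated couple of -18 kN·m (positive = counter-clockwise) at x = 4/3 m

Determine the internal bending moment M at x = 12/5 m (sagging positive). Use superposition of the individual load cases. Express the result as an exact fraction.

M(12/5) = 318/25 kN·m

Load 1 — uniform load w=6 kN/m over full span:
  M_1 = wx(L-x)/2 = 6·(12/5)·(4-(12/5))/2 = 288/25 kN·m
Load 2 — applied couple M₀=15 kN·m at a=2 m (b=L-a=2):
  M_2 = M₀x/L - M₀  [x>a] = 15·(12/5)/4 - 15 = -6 kN·m
Load 3 — applied couple M₀=-18 kN·m at a=4/3 m (b=L-a=8/3):
  M_3 = M₀x/L - M₀  [x>a] = (-18)·(12/5)/4 - (-18) = 36/5 kN·m
Superposition: M = Σ M_i = 318/25 kN·m ≈ 12.720000 kN·m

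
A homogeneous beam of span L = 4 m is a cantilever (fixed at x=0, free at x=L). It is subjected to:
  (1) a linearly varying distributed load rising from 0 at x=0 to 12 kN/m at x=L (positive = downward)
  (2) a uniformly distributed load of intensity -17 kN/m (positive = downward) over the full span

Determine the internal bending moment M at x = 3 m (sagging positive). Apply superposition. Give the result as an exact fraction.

Load 1 — triangular load w₀=12 kN/m (0→w₀ over full span):
  M_1 = w₀Lx/2 - w₀L²/3 - w₀x³/(6L) = 12·4·3/2 - 12·4²/3 - 12·3³/(6·4) = -11/2 kN·m
Load 2 — uniform load w=-17 kN/m over full span:
  M_2 = -w(L-x)²/2 = -(-17)·(4-3)²/2 = 17/2 kN·m
Superposition: M = Σ M_i = 3 kN·m ≈ 3.000000 kN·m

M(3) = 3 kN·m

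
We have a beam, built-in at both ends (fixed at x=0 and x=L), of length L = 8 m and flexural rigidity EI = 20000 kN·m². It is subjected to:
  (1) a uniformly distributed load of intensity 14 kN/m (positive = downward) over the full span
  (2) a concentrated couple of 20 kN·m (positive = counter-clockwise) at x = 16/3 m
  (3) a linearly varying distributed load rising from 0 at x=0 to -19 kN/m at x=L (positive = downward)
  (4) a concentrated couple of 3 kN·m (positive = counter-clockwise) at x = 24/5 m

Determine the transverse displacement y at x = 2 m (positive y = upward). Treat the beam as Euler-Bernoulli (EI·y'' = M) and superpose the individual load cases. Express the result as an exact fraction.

y(2) = -3851/1800000 m

Load 1 — uniform load w=14 kN/m over full span:
  y_1 = -wx²(L-x)²/(24EI) = -14·2²·(8-2)²/(24·20000) = -21/5000 m
Load 2 — applied couple M₀=20 kN·m at a=16/3 m (b=L-a=8/3):
  y_2 = (R_Ax³/6 - M_Ax²/2)/EI  [x≤a] with R_A=10/3, M_A=20/3 = ((10/3)·2³/6 - (20/3)·2²/2)/20000 = -1/2250 m
Load 3 — triangular load w₀=-19 kN/m (0→w₀ over full span):
  y_3 = -w₀x²(L-x)²(x+2L)/(120LEI) = -(-19)·2²·(8-2)²·(2+2·8)/(120·8·20000) = 513/200000 m
Load 4 — applied couple M₀=3 kN·m at a=24/5 m (b=L-a=16/5):
  y_4 = (R_Ax³/6 - M_Ax²/2)/EI  [x≤a] with R_A=27/50, M_A=24/25 = ((27/50)·2³/6 - (24/25)·2²/2)/20000 = -3/50000 m
Superposition: y = Σ y_i = -3851/1800000 m ≈ -0.002139 m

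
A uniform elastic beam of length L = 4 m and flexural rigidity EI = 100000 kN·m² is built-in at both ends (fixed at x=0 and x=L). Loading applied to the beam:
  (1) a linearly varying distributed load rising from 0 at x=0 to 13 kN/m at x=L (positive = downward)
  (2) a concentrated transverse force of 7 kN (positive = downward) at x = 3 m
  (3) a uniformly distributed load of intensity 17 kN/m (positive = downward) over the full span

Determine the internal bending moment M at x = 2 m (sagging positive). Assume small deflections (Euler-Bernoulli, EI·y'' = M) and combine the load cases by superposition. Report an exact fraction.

Load 1 — triangular load w₀=13 kN/m (0→w₀ over full span):
  M_1 = 3w₀Lx/20 - w₀L²/30 - w₀x³/(6L) = 3·13·4·2/20 - 13·4²/30 - 13·2³/(6·4) = 13/3 kN·m
Load 2 — point force P=7 kN at a=3 m (b=L-a=1):
  M_2 = Pb²(3a+b)x/L³ - Pab²/L²  [x≤a] = 7·1²·(3·3+1)·2/4³ - 7·3·1²/4² = 7/8 kN·m
Load 3 — uniform load w=17 kN/m over full span:
  M_3 = wLx/2 - wL²/12 - wx²/2 = 17·4·2/2 - 17·4²/12 - 17·2²/2 = 34/3 kN·m
Superposition: M = Σ M_i = 397/24 kN·m ≈ 16.541667 kN·m

M(2) = 397/24 kN·m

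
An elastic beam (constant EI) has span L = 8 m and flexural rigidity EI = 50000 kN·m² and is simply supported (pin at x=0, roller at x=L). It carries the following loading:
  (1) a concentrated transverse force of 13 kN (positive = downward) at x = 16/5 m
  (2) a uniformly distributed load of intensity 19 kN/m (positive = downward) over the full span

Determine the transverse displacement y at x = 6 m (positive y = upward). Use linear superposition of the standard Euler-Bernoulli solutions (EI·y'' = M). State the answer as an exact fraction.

Load 1 — point force P=13 kN at a=16/5 m (b=L-a=24/5):
  y_1 = -Pa(L-x)(2Lx-a²-x²)/(6LEI)  [x>a] = -13·(16/5)·(8-6)·(2·8·6-(16/5)²-6²)/(6·8·50000) = -4043/2343750 m
Load 2 — uniform load w=19 kN/m over full span:
  y_2 = -wx(L³-2Lx²+x³)/(24EI) = -19·6·(8³-2·8·6²+6³)/(24·50000) = -361/25000 m
Superposition: y = Σ y_i = -151547/9375000 m ≈ -0.016165 m

y(6) = -151547/9375000 m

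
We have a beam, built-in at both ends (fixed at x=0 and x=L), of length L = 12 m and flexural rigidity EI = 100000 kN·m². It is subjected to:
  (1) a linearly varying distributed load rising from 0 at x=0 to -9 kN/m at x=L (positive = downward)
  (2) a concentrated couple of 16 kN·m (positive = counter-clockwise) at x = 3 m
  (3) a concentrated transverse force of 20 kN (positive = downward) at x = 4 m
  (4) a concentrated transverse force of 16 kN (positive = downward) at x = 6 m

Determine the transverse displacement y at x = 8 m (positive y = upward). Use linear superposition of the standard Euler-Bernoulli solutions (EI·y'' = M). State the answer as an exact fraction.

Load 1 — triangular load w₀=-9 kN/m (0→w₀ over full span):
  y_1 = -w₀x²(L-x)²(x+2L)/(120LEI) = -(-9)·8²·(12-8)²·(8+2·12)/(120·12·100000) = 32/15625 m
Load 2 — applied couple M₀=16 kN·m at a=3 m (b=L-a=9):
  y_2 = (R_Ax³/6 - M_Ax²/2 - M₀(x-a)²/2)/EI  [x>a] with R_A=3/2, M_A=-3 = ((3/2)·8³/6 - (-3)·8²/2 - 16·(8-3)²/2)/100000 = 3/12500 m
Load 3 — point force P=20 kN at a=4 m (b=L-a=8):
  y_3 = -Pa²(L-x)²(3bL-(3b+a)(L-x))/(6L³EI)  [x>a] = -20·4²·(12-8)²·(3·8·12-(3·8+4)·(12-8))/(6·12³·100000) = -44/50625 m
Load 4 — point force P=16 kN at a=6 m (b=L-a=6):
  y_4 = -Pa²(L-x)²(3bL-(3b+a)(L-x))/(6L³EI)  [x>a] = -16·6²·(12-8)²·(3·6·12-(3·6+6)·(12-8))/(6·12³·100000) = -2/1875 m
Superposition: y = Σ y_i = 1783/5062500 m ≈ 0.000352 m

y(8) = 1783/5062500 m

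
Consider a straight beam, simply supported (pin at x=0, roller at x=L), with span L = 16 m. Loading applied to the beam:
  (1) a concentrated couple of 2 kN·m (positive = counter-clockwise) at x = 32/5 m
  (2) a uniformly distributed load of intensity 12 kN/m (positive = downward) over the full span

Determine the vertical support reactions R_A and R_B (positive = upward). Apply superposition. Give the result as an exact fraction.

Load 1 — applied couple M₀=2 kN·m at a=32/5 m (b=L-a=48/5):
  R_A = M₀/L = 2/16 = 1/8 kN
  R_B = -M₀/L = -2/16 = -1/8 kN
Load 2 — uniform load w=12 kN/m over full span:
  R_A = wL/2 = 12·16/2 = 96 kN
  R_B = wL/2 = 12·16/2 = 96 kN
Superposition: R_A = 769/8 kN, R_B = 767/8 kN

R_A = 769/8 kN, R_B = 767/8 kN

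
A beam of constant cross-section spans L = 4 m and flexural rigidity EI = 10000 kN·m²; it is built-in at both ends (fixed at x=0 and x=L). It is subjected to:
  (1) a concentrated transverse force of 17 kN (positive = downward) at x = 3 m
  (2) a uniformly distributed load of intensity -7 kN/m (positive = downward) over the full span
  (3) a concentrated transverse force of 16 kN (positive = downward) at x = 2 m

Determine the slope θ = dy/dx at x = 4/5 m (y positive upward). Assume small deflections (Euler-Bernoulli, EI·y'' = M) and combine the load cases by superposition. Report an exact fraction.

θ(4/5) = -489/2500000 rad

Load 1 — point force P=17 kN at a=3 m (b=L-a=1):
  θ_1 = -Pb²x(2aL-(3a+b)x)/(2L³EI)  [x≤a] = -17·1²·(4/5)·(2·3·4-(3·3+1)·(4/5))/(2·4³·10000) = -17/100000 rad
Load 2 — uniform load w=-7 kN/m over full span:
  θ_2 = -wx(L-x)(L-2x)/(12EI) = -(-7)·(4/5)·(4-(4/5))·(4-2·(4/5))/(12·10000) = 28/78125 rad
Load 3 — point force P=16 kN at a=2 m (b=L-a=2):
  θ_3 = -Pb²x(2aL-(3a+b)x)/(2L³EI)  [x≤a] = -16·2²·(4/5)·(2·2·4-(3·2+2)·(4/5))/(2·4³·10000) = -6/15625 rad
Superposition: θ = Σ θ_i = -489/2500000 rad ≈ -0.000196 rad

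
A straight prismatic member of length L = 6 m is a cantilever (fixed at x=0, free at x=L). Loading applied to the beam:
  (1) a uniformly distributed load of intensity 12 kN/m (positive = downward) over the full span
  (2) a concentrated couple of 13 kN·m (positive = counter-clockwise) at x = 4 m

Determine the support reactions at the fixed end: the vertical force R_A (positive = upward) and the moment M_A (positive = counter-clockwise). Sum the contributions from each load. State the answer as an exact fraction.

R_A = 72 kN, M_A = 203 kN·m

Load 1 — uniform load w=12 kN/m over full span:
  R_A = wL = 12·6 = 72 kN
  M_A = wL²/2 = 12·6²/2 = 216 kN·m
Load 2 — applied couple M₀=13 kN·m at a=4 m (b=L-a=2):
  R_A = 0 kN
  M_A = -M₀ = -13 kN·m
Superposition: R_A = 72 kN, M_A = 203 kN·m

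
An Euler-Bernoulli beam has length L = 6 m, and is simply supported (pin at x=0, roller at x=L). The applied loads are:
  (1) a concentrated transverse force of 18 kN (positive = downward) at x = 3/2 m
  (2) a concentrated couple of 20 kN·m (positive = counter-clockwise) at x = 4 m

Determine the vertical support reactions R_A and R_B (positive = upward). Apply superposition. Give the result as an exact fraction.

R_A = 101/6 kN, R_B = 7/6 kN

Load 1 — point force P=18 kN at a=3/2 m (b=L-a=9/2):
  R_A = Pb/L = 18·(9/2)/6 = 27/2 kN
  R_B = Pa/L = 18·(3/2)/6 = 9/2 kN
Load 2 — applied couple M₀=20 kN·m at a=4 m (b=L-a=2):
  R_A = M₀/L = 20/6 = 10/3 kN
  R_B = -M₀/L = -20/6 = -10/3 kN
Superposition: R_A = 101/6 kN, R_B = 7/6 kN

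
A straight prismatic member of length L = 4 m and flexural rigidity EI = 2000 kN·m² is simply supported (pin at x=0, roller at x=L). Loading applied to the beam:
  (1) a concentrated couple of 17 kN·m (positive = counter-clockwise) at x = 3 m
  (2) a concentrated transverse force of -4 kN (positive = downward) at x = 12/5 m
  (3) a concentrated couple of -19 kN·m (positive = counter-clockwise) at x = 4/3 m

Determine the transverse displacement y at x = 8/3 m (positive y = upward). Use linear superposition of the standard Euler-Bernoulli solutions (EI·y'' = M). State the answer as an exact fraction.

Load 1 — applied couple M₀=17 kN·m at a=3 m (b=L-a=1):
  y_1 = (M₀x³/(6L)+C₁x)/EI  [x≤a] with C₁=M₀(3b²-L²)/(6L)=-221/24 = (17·(8/3)³/(6·4)+(-221/24)·(8/3))/2000 = -901/162000 m
Load 2 — point force P=-4 kN at a=12/5 m (b=L-a=8/5):
  y_2 = -Pa(L-x)(2Lx-a²-x²)/(6LEI)  [x>a] = -(-4)·(12/5)·(4-(8/3))·(2·4·(8/3)-(12/5)²-(8/3)²)/(6·4·2000) = 952/421875 m
Load 3 — applied couple M₀=-19 kN·m at a=4/3 m (b=L-a=8/3):
  y_3 = (M₀x³/(6L)-M₀(x-a)²/2+C₁x)/EI  [x>a] with C₁=M₀(3b²-L²)/(6L)=-38/9 = ((-19)·(8/3)³/(6·4)-(-19)·((8/3)-(4/3))²/2+(-38/9)·(8/3))/2000 = -19/4050 m
Superposition: y = Σ y_i = -161929/20250000 m ≈ -0.007996 m

y(8/3) = -161929/20250000 m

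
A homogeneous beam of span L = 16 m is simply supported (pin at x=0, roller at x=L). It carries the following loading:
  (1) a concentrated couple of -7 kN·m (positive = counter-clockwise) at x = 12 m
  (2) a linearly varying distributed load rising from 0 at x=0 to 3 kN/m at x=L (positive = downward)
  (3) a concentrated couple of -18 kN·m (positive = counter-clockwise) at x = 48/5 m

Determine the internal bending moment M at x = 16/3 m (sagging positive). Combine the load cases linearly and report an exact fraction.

Load 1 — applied couple M₀=-7 kN·m at a=12 m (b=L-a=4):
  M_1 = M₀x/L  [x≤a] = (-7)·(16/3)/16 = -7/3 kN·m
Load 2 — triangular load w₀=3 kN/m (0→w₀ over full span):
  M_2 = w₀Lx/6 - w₀x³/(6L) = 3·16·(16/3)/6 - 3·(16/3)³/(6·16) = 1024/27 kN·m
Load 3 — applied couple M₀=-18 kN·m at a=48/5 m (b=L-a=32/5):
  M_3 = M₀x/L  [x≤a] = (-18)·(16/3)/16 = -6 kN·m
Superposition: M = Σ M_i = 799/27 kN·m ≈ 29.592593 kN·m

M(16/3) = 799/27 kN·m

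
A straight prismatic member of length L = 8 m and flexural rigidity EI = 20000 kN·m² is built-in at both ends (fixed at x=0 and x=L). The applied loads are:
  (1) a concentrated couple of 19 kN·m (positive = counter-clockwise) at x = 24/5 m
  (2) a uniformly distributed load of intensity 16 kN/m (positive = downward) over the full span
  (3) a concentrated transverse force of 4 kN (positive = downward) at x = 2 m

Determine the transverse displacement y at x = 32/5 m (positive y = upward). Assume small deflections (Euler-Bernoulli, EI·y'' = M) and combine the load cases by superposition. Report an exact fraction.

Load 1 — applied couple M₀=19 kN·m at a=24/5 m (b=L-a=16/5):
  y_1 = (R_Ax³/6 - M_Ax²/2 - M₀(x-a)²/2)/EI  [x>a] with R_A=171/50, M_A=152/25 = ((171/50)·(32/5)³/6 - (152/25)·(32/5)²/2 - 19·((32/5)-(24/5))²/2)/20000 = 57/1953125 m
Load 2 — uniform load w=16 kN/m over full span:
  y_2 = -wx²(L-x)²/(24EI) = -16·(32/5)²·(8-(32/5))²/(24·20000) = -4096/1171875 m
Load 3 — point force P=4 kN at a=2 m (b=L-a=6):
  y_3 = -Pa²(L-x)²(3bL-(3b+a)(L-x))/(6L³EI)  [x>a] = -4·2²·(8-(32/5))²·(3·6·8-(3·6+2)·(8-(32/5)))/(6·8³·20000) = -7/93750 m
Superposition: y = Σ y_i = -13831/3906250 m ≈ -0.003541 m

y(32/5) = -13831/3906250 m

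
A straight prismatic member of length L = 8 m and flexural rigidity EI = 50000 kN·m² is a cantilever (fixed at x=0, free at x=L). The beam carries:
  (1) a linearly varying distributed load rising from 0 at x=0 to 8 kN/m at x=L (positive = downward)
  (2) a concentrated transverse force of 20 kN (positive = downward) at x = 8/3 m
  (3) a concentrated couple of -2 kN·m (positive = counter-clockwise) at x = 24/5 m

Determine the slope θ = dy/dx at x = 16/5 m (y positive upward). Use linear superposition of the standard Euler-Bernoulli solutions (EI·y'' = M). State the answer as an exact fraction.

Load 1 — triangular load w₀=8 kN/m (0→w₀ over full span):
  θ_1 = (w₀Lx²/4-w₀L²x/3-w₀x⁴/(24L))/EI = (8·8·(16/5)²/4-8·8²·(16/5)/3-8·(16/5)⁴/(24·8))/50000 = -15104/1953125 rad
Load 2 — point force P=20 kN at a=8/3 m (b=L-a=16/3):
  θ_2 = -Pa²/(2EI)  [x>a] = -20·(8/3)²/(2·50000) = -8/5625 rad
Load 3 — applied couple M₀=-2 kN·m at a=24/5 m (b=L-a=16/5):
  θ_3 = M₀x/EI  [x≤a] = (-2)·(16/5)/50000 = -2/15625 rad
Superposition: θ = Σ θ_i = -163186/17578125 rad ≈ -0.009283 rad

θ(16/5) = -163186/17578125 rad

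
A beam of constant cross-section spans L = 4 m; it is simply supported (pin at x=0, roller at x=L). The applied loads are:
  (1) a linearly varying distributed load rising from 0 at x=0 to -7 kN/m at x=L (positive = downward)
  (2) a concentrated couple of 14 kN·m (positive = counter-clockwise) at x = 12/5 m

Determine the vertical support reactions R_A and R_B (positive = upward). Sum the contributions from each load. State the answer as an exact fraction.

R_A = -7/6 kN, R_B = -77/6 kN

Load 1 — triangular load w₀=-7 kN/m (0→w₀ over full span):
  R_A = w₀L/6 = (-7)·4/6 = -14/3 kN
  R_B = w₀L/3 = (-7)·4/3 = -28/3 kN
Load 2 — applied couple M₀=14 kN·m at a=12/5 m (b=L-a=8/5):
  R_A = M₀/L = 14/4 = 7/2 kN
  R_B = -M₀/L = -14/4 = -7/2 kN
Superposition: R_A = -7/6 kN, R_B = -77/6 kN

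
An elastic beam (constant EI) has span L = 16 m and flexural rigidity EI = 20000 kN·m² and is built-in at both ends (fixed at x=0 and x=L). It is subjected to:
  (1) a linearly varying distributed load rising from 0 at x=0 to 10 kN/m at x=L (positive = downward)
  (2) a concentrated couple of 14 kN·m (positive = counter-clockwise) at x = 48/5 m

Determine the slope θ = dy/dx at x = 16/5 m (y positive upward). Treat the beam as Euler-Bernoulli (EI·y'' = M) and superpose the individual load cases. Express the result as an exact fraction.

Load 1 — triangular load w₀=10 kN/m (0→w₀ over full span):
  θ_1 = -w₀(2x(L-x)(L-2x)(x+2L)+x²(L-x)²)/(120LEI) = -10·(2·(16/5)·(16-(16/5))·(16-2·(16/5))·((16/5)+2·16)+(16/5)²·(16-(16/5))²)/(120·16·20000) = -1792/234375 rad
Load 2 — applied couple M₀=14 kN·m at a=48/5 m (b=L-a=32/5):
  θ_2 = (R_Ax²/2 - M_Ax)/EI  [x≤a] with R_A=63/50, M_A=112/25 = ((63/50)·(16/5)²/2 - (112/25)·(16/5))/20000 = -154/390625 rad
Superposition: θ = Σ θ_i = -9422/1171875 rad ≈ -0.008040 rad

θ(16/5) = -9422/1171875 rad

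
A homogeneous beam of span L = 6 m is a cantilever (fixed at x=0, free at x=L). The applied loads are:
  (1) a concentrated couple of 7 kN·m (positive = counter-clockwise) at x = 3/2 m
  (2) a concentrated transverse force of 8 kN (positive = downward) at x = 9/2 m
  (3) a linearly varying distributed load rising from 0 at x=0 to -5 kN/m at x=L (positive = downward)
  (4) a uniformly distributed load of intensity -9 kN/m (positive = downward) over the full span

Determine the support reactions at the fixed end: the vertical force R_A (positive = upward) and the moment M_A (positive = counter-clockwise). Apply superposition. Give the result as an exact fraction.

Load 1 — applied couple M₀=7 kN·m at a=3/2 m (b=L-a=9/2):
  R_A = 0 kN
  M_A = -M₀ = -7 kN·m
Load 2 — point force P=8 kN at a=9/2 m (b=L-a=3/2):
  R_A = P = 8 kN
  M_A = Pa = 8·(9/2) = 36 kN·m
Load 3 — triangular load w₀=-5 kN/m (0→w₀ over full span):
  R_A = w₀L/2 = (-5)·6/2 = -15 kN
  M_A = w₀L²/3 = (-5)·6²/3 = -60 kN·m
Load 4 — uniform load w=-9 kN/m over full span:
  R_A = wL = (-9)·6 = -54 kN
  M_A = wL²/2 = (-9)·6²/2 = -162 kN·m
Superposition: R_A = -61 kN, M_A = -193 kN·m

R_A = -61 kN, M_A = -193 kN·m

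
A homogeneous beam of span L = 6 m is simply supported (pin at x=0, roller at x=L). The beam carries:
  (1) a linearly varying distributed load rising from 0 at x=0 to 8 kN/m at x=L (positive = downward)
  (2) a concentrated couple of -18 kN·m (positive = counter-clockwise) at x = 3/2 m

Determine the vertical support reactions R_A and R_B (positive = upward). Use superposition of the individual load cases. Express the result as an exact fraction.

Load 1 — triangular load w₀=8 kN/m (0→w₀ over full span):
  R_A = w₀L/6 = 8·6/6 = 8 kN
  R_B = w₀L/3 = 8·6/3 = 16 kN
Load 2 — applied couple M₀=-18 kN·m at a=3/2 m (b=L-a=9/2):
  R_A = M₀/L = (-18)/6 = -3 kN
  R_B = -M₀/L = -(-18)/6 = 3 kN
Superposition: R_A = 5 kN, R_B = 19 kN

R_A = 5 kN, R_B = 19 kN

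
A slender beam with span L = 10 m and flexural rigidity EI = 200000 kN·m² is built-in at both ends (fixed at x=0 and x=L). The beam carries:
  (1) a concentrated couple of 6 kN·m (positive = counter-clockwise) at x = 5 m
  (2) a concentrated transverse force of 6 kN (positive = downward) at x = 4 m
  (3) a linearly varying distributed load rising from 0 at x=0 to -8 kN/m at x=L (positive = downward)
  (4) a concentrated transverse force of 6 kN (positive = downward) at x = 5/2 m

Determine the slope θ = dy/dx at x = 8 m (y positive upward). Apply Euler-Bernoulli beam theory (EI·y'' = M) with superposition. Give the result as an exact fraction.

Load 1 — applied couple M₀=6 kN·m at a=5 m (b=L-a=5):
  θ_1 = (R_Ax²/2 - M_Ax - M₀(x-a))/EI  [x>a] with R_A=9/10, M_A=3/2 = ((9/10)·8²/2 - (3/2)·8 - 6·(8-5))/200000 = -3/500000 rad
Load 2 — point force P=6 kN at a=4 m (b=L-a=6):
  θ_2 = Pa²(L-x)(2bL-(3b+a)(L-x))/(2L³EI)  [x>a] = 6·4²·(10-8)·(2·6·10-(3·6+4)·(10-8))/(2·10³·200000) = 57/1562500 rad
Load 3 — triangular load w₀=-8 kN/m (0→w₀ over full span):
  θ_3 = -w₀(2x(L-x)(L-2x)(x+2L)+x²(L-x)²)/(120LEI) = -(-8)·(2·8·(10-8)·(10-2·8)·(8+2·10)+8²·(10-8)²)/(120·10·200000) = -8/46875 rad
Load 4 — point force P=6 kN at a=5/2 m (b=L-a=15/2):
  θ_4 = Pa²(L-x)(2bL-(3b+a)(L-x))/(2L³EI)  [x>a] = 6·(5/2)²·(10-8)·(2·(15/2)·10-(3·(15/2)+(5/2))·(10-8))/(2·10³·200000) = 3/160000 rad
Superposition: θ = Σ θ_i = -36431/300000000 rad ≈ -0.000121 rad

θ(8) = -36431/300000000 rad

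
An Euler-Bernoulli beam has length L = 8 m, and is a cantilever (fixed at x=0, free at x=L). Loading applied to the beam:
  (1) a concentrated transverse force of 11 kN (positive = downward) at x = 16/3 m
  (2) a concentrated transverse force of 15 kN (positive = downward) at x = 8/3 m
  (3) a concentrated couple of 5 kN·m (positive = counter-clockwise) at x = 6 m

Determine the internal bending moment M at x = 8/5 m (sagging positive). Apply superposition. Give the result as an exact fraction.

Load 1 — point force P=11 kN at a=16/3 m (b=L-a=8/3):
  M_1 = -P(a-x)  [x≤a] = -11·((16/3)-(8/5)) = -616/15 kN·m
Load 2 — point force P=15 kN at a=8/3 m (b=L-a=16/3):
  M_2 = -P(a-x)  [x≤a] = -15·((8/3)-(8/5)) = -16 kN·m
Load 3 — applied couple M₀=5 kN·m at a=6 m (b=L-a=2):
  M_3 = M₀  [x≤a] = 5 = 5 kN·m
Superposition: M = Σ M_i = -781/15 kN·m ≈ -52.066667 kN·m

M(8/5) = -781/15 kN·m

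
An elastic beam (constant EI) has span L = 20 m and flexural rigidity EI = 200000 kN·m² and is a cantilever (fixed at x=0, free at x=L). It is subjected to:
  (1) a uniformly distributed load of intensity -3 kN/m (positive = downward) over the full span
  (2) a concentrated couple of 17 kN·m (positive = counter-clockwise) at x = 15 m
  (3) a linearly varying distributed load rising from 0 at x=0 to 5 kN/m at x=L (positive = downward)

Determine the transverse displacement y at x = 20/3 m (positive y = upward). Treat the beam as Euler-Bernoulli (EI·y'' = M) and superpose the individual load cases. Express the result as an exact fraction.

y(20/3) = -5023/729000 m

Load 1 — uniform load w=-3 kN/m over full span:
  y_1 = -wx²(x²-4Lx+6L²)/(24EI) = -(-3)·(20/3)²·((20/3)²-4·20·(20/3)+6·20²)/(24·200000) = 43/810 m
Load 2 — applied couple M₀=17 kN·m at a=15 m (b=L-a=5):
  y_2 = M₀x²/(2EI)  [x≤a] = 17·(20/3)²/(2·200000) = 17/9000 m
Load 3 — triangular load w₀=5 kN/m (0→w₀ over full span):
  y_3 = (w₀Lx³/12-w₀L²x²/6-w₀x⁵/(120L))/EI = (5·20·(20/3)³/12-5·20²·(20/3)²/6-5·(20/3)⁵/(120·20))/200000 = -451/7290 m
Superposition: y = Σ y_i = -5023/729000 m ≈ -0.006890 m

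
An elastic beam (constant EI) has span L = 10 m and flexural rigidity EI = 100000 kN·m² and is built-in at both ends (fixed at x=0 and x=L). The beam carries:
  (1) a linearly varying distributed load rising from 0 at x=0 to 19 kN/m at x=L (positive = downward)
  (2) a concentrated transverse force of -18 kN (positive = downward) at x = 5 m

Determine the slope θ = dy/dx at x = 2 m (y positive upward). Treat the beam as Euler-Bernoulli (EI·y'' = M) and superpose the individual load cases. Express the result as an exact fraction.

θ(2) = -659/1500000 rad

Load 1 — triangular load w₀=19 kN/m (0→w₀ over full span):
  θ_1 = -w₀(2x(L-x)(L-2x)(x+2L)+x²(L-x)²)/(120LEI) = -19·(2·2·(10-2)·(10-2·2)·(2+2·10)+2²·(10-2)²)/(120·10·100000) = -133/187500 rad
Load 2 — point force P=-18 kN at a=5 m (b=L-a=5):
  θ_2 = -Pb²x(2aL-(3a+b)x)/(2L³EI)  [x≤a] = -(-18)·5²·2·(2·5·10-(3·5+5)·2)/(2·10³·100000) = 27/100000 rad
Superposition: θ = Σ θ_i = -659/1500000 rad ≈ -0.000439 rad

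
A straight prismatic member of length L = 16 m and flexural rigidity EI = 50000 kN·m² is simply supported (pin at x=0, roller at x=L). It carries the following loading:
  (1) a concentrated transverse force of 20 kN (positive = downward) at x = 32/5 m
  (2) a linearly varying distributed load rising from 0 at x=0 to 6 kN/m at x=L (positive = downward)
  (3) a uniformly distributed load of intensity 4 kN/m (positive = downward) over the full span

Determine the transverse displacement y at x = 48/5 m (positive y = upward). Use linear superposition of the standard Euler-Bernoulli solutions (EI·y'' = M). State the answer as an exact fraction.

Load 1 — point force P=20 kN at a=32/5 m (b=L-a=48/5):
  y_1 = -Pa(L-x)(2Lx-a²-x²)/(6LEI)  [x>a] = -20·(32/5)·(16-(48/5))·(2·16·(48/5)-(32/5)²-(48/5)²)/(6·16·50000) = -34816/1171875 m
Load 2 — triangular load w₀=6 kN/m (0→w₀ over full span):
  y_2 = -w₀x(7L⁴-10L²x²+3x⁴)/(360LEI) = -6·(48/5)·(7·16⁴-10·16²·(48/5)²+3·(48/5)⁴)/(360·16·50000) = -2424832/48828125 m
Load 3 — uniform load w=4 kN/m over full span:
  y_3 = -wx(L³-2Lx²+x³)/(24EI) = -4·(48/5)·(16³-2·16·(48/5)²+(48/5)³)/(24·50000) = -126976/1953125 m
Superposition: y = Σ y_i = -21149696/146484375 m ≈ -0.144382 m

y(48/5) = -21149696/146484375 m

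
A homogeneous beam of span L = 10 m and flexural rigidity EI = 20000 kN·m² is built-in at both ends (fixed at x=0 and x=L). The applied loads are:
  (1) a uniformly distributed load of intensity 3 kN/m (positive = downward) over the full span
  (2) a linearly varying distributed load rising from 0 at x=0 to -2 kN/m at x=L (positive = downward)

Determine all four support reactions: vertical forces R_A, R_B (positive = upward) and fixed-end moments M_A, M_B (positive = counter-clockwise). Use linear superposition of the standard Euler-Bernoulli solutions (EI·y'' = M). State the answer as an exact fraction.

R_A = 12 kN, M_A = 55/3 kN·m, R_B = 8 kN, M_B = -15 kN·m

Load 1 — uniform load w=3 kN/m over full span:
  R_A = wL/2 = 3·10/2 = 15 kN
  M_A = wL²/12 = 3·10²/12 = 25 kN·m
  R_B = wL/2 = 3·10/2 = 15 kN
  M_B = -wL²/12 = -3·10²/12 = -25 kN·m
Load 2 — triangular load w₀=-2 kN/m (0→w₀ over full span):
  R_A = 3w₀L/20 = 3·(-2)·10/20 = -3 kN
  M_A = w₀L²/30 = (-2)·10²/30 = -20/3 kN·m
  R_B = 7w₀L/20 = 7·(-2)·10/20 = -7 kN
  M_B = -w₀L²/20 = -(-2)·10²/20 = 10 kN·m
Superposition: R_A = 12 kN, M_A = 55/3 kN·m, R_B = 8 kN, M_B = -15 kN·m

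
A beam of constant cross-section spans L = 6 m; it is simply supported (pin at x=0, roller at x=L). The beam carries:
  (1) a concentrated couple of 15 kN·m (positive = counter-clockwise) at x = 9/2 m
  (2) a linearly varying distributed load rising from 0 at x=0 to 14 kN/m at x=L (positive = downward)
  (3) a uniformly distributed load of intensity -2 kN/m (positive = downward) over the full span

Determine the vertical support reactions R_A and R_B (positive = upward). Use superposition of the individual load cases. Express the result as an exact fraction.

Load 1 — applied couple M₀=15 kN·m at a=9/2 m (b=L-a=3/2):
  R_A = M₀/L = 15/6 = 5/2 kN
  R_B = -M₀/L = -15/6 = -5/2 kN
Load 2 — triangular load w₀=14 kN/m (0→w₀ over full span):
  R_A = w₀L/6 = 14·6/6 = 14 kN
  R_B = w₀L/3 = 14·6/3 = 28 kN
Load 3 — uniform load w=-2 kN/m over full span:
  R_A = wL/2 = (-2)·6/2 = -6 kN
  R_B = wL/2 = (-2)·6/2 = -6 kN
Superposition: R_A = 21/2 kN, R_B = 39/2 kN

R_A = 21/2 kN, R_B = 39/2 kN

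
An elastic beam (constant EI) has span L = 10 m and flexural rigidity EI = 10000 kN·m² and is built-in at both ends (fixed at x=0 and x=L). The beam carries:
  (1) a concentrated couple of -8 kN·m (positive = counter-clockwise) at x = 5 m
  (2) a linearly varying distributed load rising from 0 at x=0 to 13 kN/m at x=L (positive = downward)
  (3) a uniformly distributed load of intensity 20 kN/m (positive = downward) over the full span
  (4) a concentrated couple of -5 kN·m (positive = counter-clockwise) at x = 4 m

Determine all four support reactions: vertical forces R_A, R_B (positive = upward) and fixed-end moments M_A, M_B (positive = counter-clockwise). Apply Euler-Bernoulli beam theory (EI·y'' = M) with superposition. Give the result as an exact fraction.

Load 1 — applied couple M₀=-8 kN·m at a=5 m (b=L-a=5):
  R_A = 6M₀ab/L³ = 6·(-8)·5·5/10³ = -6/5 kN
  M_A = M₀b(2a-b)/L² = (-8)·5·(2·5-5)/10² = -2 kN·m
  R_B = -6M₀ab/L³ = -6·(-8)·5·5/10³ = 6/5 kN
  M_B = M₀a(2b-a)/L² = (-8)·5·(2·5-5)/10² = -2 kN·m
Load 2 — triangular load w₀=13 kN/m (0→w₀ over full span):
  R_A = 3w₀L/20 = 3·13·10/20 = 39/2 kN
  M_A = w₀L²/30 = 13·10²/30 = 130/3 kN·m
  R_B = 7w₀L/20 = 7·13·10/20 = 91/2 kN
  M_B = -w₀L²/20 = -13·10²/20 = -65 kN·m
Load 3 — uniform load w=20 kN/m over full span:
  R_A = wL/2 = 20·10/2 = 100 kN
  M_A = wL²/12 = 20·10²/12 = 500/3 kN·m
  R_B = wL/2 = 20·10/2 = 100 kN
  M_B = -wL²/12 = -20·10²/12 = -500/3 kN·m
Load 4 — applied couple M₀=-5 kN·m at a=4 m (b=L-a=6):
  R_A = 6M₀ab/L³ = 6·(-5)·4·6/10³ = -18/25 kN
  M_A = M₀b(2a-b)/L² = (-5)·6·(2·4-6)/10² = -3/5 kN·m
  R_B = -6M₀ab/L³ = -6·(-5)·4·6/10³ = 18/25 kN
  M_B = M₀a(2b-a)/L² = (-5)·4·(2·6-4)/10² = -8/5 kN·m
Superposition: R_A = 5879/50 kN, M_A = 1037/5 kN·m, R_B = 7371/50 kN, M_B = -3529/15 kN·m

R_A = 5879/50 kN, M_A = 1037/5 kN·m, R_B = 7371/50 kN, M_B = -3529/15 kN·m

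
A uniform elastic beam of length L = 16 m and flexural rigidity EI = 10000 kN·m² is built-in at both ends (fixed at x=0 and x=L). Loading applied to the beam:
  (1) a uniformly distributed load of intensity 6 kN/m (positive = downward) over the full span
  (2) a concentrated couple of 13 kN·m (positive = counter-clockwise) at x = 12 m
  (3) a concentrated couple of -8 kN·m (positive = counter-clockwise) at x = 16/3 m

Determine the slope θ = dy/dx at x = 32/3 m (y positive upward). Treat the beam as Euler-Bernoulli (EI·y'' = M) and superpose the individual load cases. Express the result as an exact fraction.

Load 1 — uniform load w=6 kN/m over full span:
  θ_1 = -wx(L-x)(L-2x)/(12EI) = -6·(32/3)·(16-(32/3))·(16-2·(32/3))/(12·10000) = 256/16875 rad
Load 2 — applied couple M₀=13 kN·m at a=12 m (b=L-a=4):
  θ_2 = (R_Ax²/2 - M_Ax)/EI  [x≤a] with R_A=117/128, M_A=65/16 = ((117/128)·(32/3)²/2 - (65/16)·(32/3))/10000 = 13/15000 rad
Load 3 — applied couple M₀=-8 kN·m at a=16/3 m (b=L-a=32/3):
  θ_3 = (R_Ax²/2 - M_Ax - M₀(x-a))/EI  [x>a] with R_A=-2/3, M_A=0 = ((-2/3)·(32/3)²/2 - 0·(32/3) - (-8)·((32/3)-(16/3)))/10000 = 8/16875 rad
Superposition: θ = Σ θ_i = 743/45000 rad ≈ 0.016511 rad

θ(32/3) = 743/45000 rad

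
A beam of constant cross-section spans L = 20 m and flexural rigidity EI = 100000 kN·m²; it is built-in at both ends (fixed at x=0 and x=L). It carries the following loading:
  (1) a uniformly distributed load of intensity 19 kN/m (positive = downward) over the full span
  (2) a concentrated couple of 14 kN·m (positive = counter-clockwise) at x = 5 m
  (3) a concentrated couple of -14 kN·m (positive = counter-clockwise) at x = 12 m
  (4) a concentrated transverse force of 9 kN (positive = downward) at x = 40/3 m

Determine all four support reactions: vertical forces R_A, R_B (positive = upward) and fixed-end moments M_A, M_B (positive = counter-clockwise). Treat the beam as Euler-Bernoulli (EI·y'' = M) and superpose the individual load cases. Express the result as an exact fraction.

R_A = 1152677/6000 kN, M_A = 383737/600 kN·m, R_B = 1181323/6000 kN, M_B = -131461/200 kN·m

Load 1 — uniform load w=19 kN/m over full span:
  R_A = wL/2 = 19·20/2 = 190 kN
  M_A = wL²/12 = 19·20²/12 = 1900/3 kN·m
  R_B = wL/2 = 19·20/2 = 190 kN
  M_B = -wL²/12 = -19·20²/12 = -1900/3 kN·m
Load 2 — applied couple M₀=14 kN·m at a=5 m (b=L-a=15):
  R_A = 6M₀ab/L³ = 6·14·5·15/20³ = 63/80 kN
  M_A = M₀b(2a-b)/L² = 14·15·(2·5-15)/20² = -21/8 kN·m
  R_B = -6M₀ab/L³ = -6·14·5·15/20³ = -63/80 kN
  M_B = M₀a(2b-a)/L² = 14·5·(2·15-5)/20² = 35/8 kN·m
Load 3 — applied couple M₀=-14 kN·m at a=12 m (b=L-a=8):
  R_A = 6M₀ab/L³ = 6·(-14)·12·8/20³ = -126/125 kN
  M_A = M₀b(2a-b)/L² = (-14)·8·(2·12-8)/20² = -112/25 kN·m
  R_B = -6M₀ab/L³ = -6·(-14)·12·8/20³ = 126/125 kN
  M_B = M₀a(2b-a)/L² = (-14)·12·(2·8-12)/20² = -42/25 kN·m
Load 4 — point force P=9 kN at a=40/3 m (b=L-a=20/3):
  R_A = Pb²(3a+b)/L³ = 9·(20/3)²·(3·(40/3)+(20/3))/20³ = 7/3 kN
  M_A = Pab²/L² = 9·(40/3)·(20/3)²/20² = 40/3 kN·m
  R_B = Pa²(a+3b)/L³ = 9·(40/3)²·((40/3)+3·(20/3))/20³ = 20/3 kN
  M_B = -Pa²b/L² = -9·(40/3)²·(20/3)/20² = -80/3 kN·m
Superposition: R_A = 1152677/6000 kN, M_A = 383737/600 kN·m, R_B = 1181323/6000 kN, M_B = -131461/200 kN·m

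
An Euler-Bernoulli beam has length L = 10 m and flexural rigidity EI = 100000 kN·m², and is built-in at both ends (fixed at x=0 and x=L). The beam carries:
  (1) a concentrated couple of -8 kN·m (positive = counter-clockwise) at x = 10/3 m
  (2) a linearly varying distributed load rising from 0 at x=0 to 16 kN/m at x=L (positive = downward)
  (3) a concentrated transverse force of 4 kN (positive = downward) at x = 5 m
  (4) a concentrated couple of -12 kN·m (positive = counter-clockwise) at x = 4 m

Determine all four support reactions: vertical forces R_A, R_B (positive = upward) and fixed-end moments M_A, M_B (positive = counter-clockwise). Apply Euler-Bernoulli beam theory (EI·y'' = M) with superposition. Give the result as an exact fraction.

R_A = 8702/375 kN, M_A = 4267/75 kN·m, R_B = 22798/375 kN, M_B = -6863/75 kN·m

Load 1 — applied couple M₀=-8 kN·m at a=10/3 m (b=L-a=20/3):
  R_A = 6M₀ab/L³ = 6·(-8)·(10/3)·(20/3)/10³ = -16/15 kN
  M_A = M₀b(2a-b)/L² = (-8)·(20/3)·(2·(10/3)-(20/3))/10² = 0 kN·m
  R_B = -6M₀ab/L³ = -6·(-8)·(10/3)·(20/3)/10³ = 16/15 kN
  M_B = M₀a(2b-a)/L² = (-8)·(10/3)·(2·(20/3)-(10/3))/10² = -8/3 kN·m
Load 2 — triangular load w₀=16 kN/m (0→w₀ over full span):
  R_A = 3w₀L/20 = 3·16·10/20 = 24 kN
  M_A = w₀L²/30 = 16·10²/30 = 160/3 kN·m
  R_B = 7w₀L/20 = 7·16·10/20 = 56 kN
  M_B = -w₀L²/20 = -16·10²/20 = -80 kN·m
Load 3 — point force P=4 kN at a=5 m (b=L-a=5):
  R_A = Pb²(3a+b)/L³ = 4·5²·(3·5+5)/10³ = 2 kN
  M_A = Pab²/L² = 4·5·5²/10² = 5 kN·m
  R_B = Pa²(a+3b)/L³ = 4·5²·(5+3·5)/10³ = 2 kN
  M_B = -Pa²b/L² = -4·5²·5/10² = -5 kN·m
Load 4 — applied couple M₀=-12 kN·m at a=4 m (b=L-a=6):
  R_A = 6M₀ab/L³ = 6·(-12)·4·6/10³ = -216/125 kN
  M_A = M₀b(2a-b)/L² = (-12)·6·(2·4-6)/10² = -36/25 kN·m
  R_B = -6M₀ab/L³ = -6·(-12)·4·6/10³ = 216/125 kN
  M_B = M₀a(2b-a)/L² = (-12)·4·(2·6-4)/10² = -96/25 kN·m
Superposition: R_A = 8702/375 kN, M_A = 4267/75 kN·m, R_B = 22798/375 kN, M_B = -6863/75 kN·m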